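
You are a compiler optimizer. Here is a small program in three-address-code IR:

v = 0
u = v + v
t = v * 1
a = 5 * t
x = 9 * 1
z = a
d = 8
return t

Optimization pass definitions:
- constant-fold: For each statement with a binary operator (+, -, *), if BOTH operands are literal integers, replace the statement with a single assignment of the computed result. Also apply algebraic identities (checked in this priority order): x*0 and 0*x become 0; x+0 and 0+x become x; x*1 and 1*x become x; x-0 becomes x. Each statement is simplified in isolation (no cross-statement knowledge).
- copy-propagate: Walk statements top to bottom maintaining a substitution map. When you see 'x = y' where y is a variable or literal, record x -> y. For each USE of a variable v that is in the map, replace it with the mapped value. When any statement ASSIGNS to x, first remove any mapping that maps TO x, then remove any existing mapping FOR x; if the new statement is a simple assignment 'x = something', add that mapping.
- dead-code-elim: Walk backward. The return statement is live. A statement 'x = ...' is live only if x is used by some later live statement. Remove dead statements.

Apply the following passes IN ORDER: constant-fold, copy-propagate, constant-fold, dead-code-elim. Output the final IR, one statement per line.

Answer: return 0

Derivation:
Initial IR:
  v = 0
  u = v + v
  t = v * 1
  a = 5 * t
  x = 9 * 1
  z = a
  d = 8
  return t
After constant-fold (8 stmts):
  v = 0
  u = v + v
  t = v
  a = 5 * t
  x = 9
  z = a
  d = 8
  return t
After copy-propagate (8 stmts):
  v = 0
  u = 0 + 0
  t = 0
  a = 5 * 0
  x = 9
  z = a
  d = 8
  return 0
After constant-fold (8 stmts):
  v = 0
  u = 0
  t = 0
  a = 0
  x = 9
  z = a
  d = 8
  return 0
After dead-code-elim (1 stmts):
  return 0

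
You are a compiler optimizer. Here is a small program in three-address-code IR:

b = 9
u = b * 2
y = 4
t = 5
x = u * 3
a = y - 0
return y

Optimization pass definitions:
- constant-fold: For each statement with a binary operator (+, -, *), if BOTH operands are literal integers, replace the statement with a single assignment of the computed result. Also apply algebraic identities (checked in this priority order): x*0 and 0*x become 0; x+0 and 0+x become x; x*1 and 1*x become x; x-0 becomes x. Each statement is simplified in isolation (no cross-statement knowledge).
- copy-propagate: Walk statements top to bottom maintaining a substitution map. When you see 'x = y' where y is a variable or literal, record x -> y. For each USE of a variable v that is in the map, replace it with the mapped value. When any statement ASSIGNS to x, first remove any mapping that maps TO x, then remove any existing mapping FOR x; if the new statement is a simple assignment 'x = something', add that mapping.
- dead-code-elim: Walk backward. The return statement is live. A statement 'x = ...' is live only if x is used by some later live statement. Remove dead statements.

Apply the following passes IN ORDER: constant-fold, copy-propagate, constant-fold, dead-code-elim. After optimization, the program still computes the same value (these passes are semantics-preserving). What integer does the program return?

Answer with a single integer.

Initial IR:
  b = 9
  u = b * 2
  y = 4
  t = 5
  x = u * 3
  a = y - 0
  return y
After constant-fold (7 stmts):
  b = 9
  u = b * 2
  y = 4
  t = 5
  x = u * 3
  a = y
  return y
After copy-propagate (7 stmts):
  b = 9
  u = 9 * 2
  y = 4
  t = 5
  x = u * 3
  a = 4
  return 4
After constant-fold (7 stmts):
  b = 9
  u = 18
  y = 4
  t = 5
  x = u * 3
  a = 4
  return 4
After dead-code-elim (1 stmts):
  return 4
Evaluate:
  b = 9  =>  b = 9
  u = b * 2  =>  u = 18
  y = 4  =>  y = 4
  t = 5  =>  t = 5
  x = u * 3  =>  x = 54
  a = y - 0  =>  a = 4
  return y = 4

Answer: 4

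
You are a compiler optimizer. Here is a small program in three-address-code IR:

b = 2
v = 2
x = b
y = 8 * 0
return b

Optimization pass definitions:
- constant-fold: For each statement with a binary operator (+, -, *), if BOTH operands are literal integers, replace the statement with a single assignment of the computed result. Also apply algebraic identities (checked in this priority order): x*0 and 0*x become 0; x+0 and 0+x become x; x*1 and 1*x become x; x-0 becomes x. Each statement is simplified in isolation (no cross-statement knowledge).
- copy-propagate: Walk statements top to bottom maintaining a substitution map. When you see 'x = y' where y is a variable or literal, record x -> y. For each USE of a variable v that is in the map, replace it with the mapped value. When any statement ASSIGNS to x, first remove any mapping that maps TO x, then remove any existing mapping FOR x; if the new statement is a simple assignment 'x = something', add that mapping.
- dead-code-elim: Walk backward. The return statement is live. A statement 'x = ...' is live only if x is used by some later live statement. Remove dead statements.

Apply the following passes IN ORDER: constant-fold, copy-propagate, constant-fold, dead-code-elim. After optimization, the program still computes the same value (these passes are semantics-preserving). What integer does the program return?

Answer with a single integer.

Answer: 2

Derivation:
Initial IR:
  b = 2
  v = 2
  x = b
  y = 8 * 0
  return b
After constant-fold (5 stmts):
  b = 2
  v = 2
  x = b
  y = 0
  return b
After copy-propagate (5 stmts):
  b = 2
  v = 2
  x = 2
  y = 0
  return 2
After constant-fold (5 stmts):
  b = 2
  v = 2
  x = 2
  y = 0
  return 2
After dead-code-elim (1 stmts):
  return 2
Evaluate:
  b = 2  =>  b = 2
  v = 2  =>  v = 2
  x = b  =>  x = 2
  y = 8 * 0  =>  y = 0
  return b = 2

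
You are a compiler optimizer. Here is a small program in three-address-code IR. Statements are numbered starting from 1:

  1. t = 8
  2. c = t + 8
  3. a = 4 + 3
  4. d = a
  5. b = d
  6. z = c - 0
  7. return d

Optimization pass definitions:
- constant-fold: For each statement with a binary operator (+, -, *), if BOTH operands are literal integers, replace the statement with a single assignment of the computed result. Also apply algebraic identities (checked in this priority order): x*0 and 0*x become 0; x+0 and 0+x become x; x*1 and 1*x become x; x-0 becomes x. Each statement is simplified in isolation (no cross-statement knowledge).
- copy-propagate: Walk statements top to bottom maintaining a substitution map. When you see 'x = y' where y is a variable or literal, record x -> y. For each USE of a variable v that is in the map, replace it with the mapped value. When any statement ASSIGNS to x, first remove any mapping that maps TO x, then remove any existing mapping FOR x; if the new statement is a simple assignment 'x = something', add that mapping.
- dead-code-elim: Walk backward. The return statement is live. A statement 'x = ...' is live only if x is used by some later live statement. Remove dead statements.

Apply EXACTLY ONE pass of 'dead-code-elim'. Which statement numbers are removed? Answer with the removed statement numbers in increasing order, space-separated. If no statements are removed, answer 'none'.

Backward liveness scan:
Stmt 1 't = 8': DEAD (t not in live set [])
Stmt 2 'c = t + 8': DEAD (c not in live set [])
Stmt 3 'a = 4 + 3': KEEP (a is live); live-in = []
Stmt 4 'd = a': KEEP (d is live); live-in = ['a']
Stmt 5 'b = d': DEAD (b not in live set ['d'])
Stmt 6 'z = c - 0': DEAD (z not in live set ['d'])
Stmt 7 'return d': KEEP (return); live-in = ['d']
Removed statement numbers: [1, 2, 5, 6]
Surviving IR:
  a = 4 + 3
  d = a
  return d

Answer: 1 2 5 6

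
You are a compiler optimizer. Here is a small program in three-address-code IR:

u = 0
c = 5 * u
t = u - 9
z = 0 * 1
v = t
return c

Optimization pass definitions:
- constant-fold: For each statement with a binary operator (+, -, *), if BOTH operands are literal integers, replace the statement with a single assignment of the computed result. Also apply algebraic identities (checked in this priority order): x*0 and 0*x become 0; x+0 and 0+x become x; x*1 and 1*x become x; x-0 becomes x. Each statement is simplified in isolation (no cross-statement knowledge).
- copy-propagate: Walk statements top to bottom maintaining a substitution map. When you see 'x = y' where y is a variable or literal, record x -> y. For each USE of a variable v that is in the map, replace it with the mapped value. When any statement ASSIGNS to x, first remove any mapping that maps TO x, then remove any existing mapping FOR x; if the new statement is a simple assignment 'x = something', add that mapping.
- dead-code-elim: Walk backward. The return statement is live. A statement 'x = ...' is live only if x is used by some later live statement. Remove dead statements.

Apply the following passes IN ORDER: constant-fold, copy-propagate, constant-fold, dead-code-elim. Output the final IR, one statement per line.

Initial IR:
  u = 0
  c = 5 * u
  t = u - 9
  z = 0 * 1
  v = t
  return c
After constant-fold (6 stmts):
  u = 0
  c = 5 * u
  t = u - 9
  z = 0
  v = t
  return c
After copy-propagate (6 stmts):
  u = 0
  c = 5 * 0
  t = 0 - 9
  z = 0
  v = t
  return c
After constant-fold (6 stmts):
  u = 0
  c = 0
  t = -9
  z = 0
  v = t
  return c
After dead-code-elim (2 stmts):
  c = 0
  return c

Answer: c = 0
return c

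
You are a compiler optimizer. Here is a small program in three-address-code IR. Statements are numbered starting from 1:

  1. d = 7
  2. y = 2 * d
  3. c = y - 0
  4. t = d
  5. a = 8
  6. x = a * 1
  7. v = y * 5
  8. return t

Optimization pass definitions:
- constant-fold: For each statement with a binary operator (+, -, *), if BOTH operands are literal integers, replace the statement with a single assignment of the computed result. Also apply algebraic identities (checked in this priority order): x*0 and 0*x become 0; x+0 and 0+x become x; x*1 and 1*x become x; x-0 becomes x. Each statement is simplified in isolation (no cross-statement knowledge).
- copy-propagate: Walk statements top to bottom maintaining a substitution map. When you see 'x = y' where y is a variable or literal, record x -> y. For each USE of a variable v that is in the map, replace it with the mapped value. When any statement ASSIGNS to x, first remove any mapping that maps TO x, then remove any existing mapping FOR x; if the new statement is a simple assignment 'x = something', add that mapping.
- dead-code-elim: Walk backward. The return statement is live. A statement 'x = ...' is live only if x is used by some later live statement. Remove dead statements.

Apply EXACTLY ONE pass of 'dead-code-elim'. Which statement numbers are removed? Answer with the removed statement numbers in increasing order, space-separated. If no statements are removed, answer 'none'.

Backward liveness scan:
Stmt 1 'd = 7': KEEP (d is live); live-in = []
Stmt 2 'y = 2 * d': DEAD (y not in live set ['d'])
Stmt 3 'c = y - 0': DEAD (c not in live set ['d'])
Stmt 4 't = d': KEEP (t is live); live-in = ['d']
Stmt 5 'a = 8': DEAD (a not in live set ['t'])
Stmt 6 'x = a * 1': DEAD (x not in live set ['t'])
Stmt 7 'v = y * 5': DEAD (v not in live set ['t'])
Stmt 8 'return t': KEEP (return); live-in = ['t']
Removed statement numbers: [2, 3, 5, 6, 7]
Surviving IR:
  d = 7
  t = d
  return t

Answer: 2 3 5 6 7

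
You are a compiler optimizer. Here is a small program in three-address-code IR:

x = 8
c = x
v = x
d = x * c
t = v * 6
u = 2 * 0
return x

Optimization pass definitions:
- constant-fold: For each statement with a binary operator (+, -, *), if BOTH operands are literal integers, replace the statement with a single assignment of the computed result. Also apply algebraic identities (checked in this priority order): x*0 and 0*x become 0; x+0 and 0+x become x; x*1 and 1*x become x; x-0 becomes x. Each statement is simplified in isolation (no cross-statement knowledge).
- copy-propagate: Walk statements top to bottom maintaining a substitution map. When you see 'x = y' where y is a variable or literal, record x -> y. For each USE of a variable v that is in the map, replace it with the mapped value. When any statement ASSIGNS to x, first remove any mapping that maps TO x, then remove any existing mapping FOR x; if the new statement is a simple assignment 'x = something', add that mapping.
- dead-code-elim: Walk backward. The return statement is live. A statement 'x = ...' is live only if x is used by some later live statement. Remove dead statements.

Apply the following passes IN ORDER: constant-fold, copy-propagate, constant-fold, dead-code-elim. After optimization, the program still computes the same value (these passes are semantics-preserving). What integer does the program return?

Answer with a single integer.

Answer: 8

Derivation:
Initial IR:
  x = 8
  c = x
  v = x
  d = x * c
  t = v * 6
  u = 2 * 0
  return x
After constant-fold (7 stmts):
  x = 8
  c = x
  v = x
  d = x * c
  t = v * 6
  u = 0
  return x
After copy-propagate (7 stmts):
  x = 8
  c = 8
  v = 8
  d = 8 * 8
  t = 8 * 6
  u = 0
  return 8
After constant-fold (7 stmts):
  x = 8
  c = 8
  v = 8
  d = 64
  t = 48
  u = 0
  return 8
After dead-code-elim (1 stmts):
  return 8
Evaluate:
  x = 8  =>  x = 8
  c = x  =>  c = 8
  v = x  =>  v = 8
  d = x * c  =>  d = 64
  t = v * 6  =>  t = 48
  u = 2 * 0  =>  u = 0
  return x = 8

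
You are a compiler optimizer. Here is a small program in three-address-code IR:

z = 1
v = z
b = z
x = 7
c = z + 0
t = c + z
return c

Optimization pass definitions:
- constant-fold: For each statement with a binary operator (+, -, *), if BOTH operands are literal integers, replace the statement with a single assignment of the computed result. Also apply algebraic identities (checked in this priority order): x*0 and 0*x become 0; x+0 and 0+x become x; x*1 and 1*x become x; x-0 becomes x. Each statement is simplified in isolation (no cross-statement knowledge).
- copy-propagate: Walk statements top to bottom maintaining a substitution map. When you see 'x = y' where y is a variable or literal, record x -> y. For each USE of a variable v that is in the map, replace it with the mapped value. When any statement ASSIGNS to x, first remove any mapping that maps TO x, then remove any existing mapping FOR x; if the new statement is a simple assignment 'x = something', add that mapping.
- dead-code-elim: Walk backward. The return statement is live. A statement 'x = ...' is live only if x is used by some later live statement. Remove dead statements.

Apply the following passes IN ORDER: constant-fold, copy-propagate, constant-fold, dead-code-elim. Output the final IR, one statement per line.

Answer: return 1

Derivation:
Initial IR:
  z = 1
  v = z
  b = z
  x = 7
  c = z + 0
  t = c + z
  return c
After constant-fold (7 stmts):
  z = 1
  v = z
  b = z
  x = 7
  c = z
  t = c + z
  return c
After copy-propagate (7 stmts):
  z = 1
  v = 1
  b = 1
  x = 7
  c = 1
  t = 1 + 1
  return 1
After constant-fold (7 stmts):
  z = 1
  v = 1
  b = 1
  x = 7
  c = 1
  t = 2
  return 1
After dead-code-elim (1 stmts):
  return 1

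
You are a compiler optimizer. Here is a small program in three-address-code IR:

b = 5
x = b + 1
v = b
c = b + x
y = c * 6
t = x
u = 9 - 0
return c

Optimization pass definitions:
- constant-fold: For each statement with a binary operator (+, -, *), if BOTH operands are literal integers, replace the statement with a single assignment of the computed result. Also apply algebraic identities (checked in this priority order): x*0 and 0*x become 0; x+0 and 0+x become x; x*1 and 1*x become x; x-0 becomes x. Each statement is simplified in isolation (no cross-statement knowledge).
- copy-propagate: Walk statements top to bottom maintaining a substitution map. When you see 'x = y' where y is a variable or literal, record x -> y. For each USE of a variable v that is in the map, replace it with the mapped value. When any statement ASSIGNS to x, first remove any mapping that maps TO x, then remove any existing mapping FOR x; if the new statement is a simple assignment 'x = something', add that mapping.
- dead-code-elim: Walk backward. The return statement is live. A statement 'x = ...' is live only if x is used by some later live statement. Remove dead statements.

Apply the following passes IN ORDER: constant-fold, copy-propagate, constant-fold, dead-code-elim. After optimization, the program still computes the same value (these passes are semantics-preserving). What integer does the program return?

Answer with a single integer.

Initial IR:
  b = 5
  x = b + 1
  v = b
  c = b + x
  y = c * 6
  t = x
  u = 9 - 0
  return c
After constant-fold (8 stmts):
  b = 5
  x = b + 1
  v = b
  c = b + x
  y = c * 6
  t = x
  u = 9
  return c
After copy-propagate (8 stmts):
  b = 5
  x = 5 + 1
  v = 5
  c = 5 + x
  y = c * 6
  t = x
  u = 9
  return c
After constant-fold (8 stmts):
  b = 5
  x = 6
  v = 5
  c = 5 + x
  y = c * 6
  t = x
  u = 9
  return c
After dead-code-elim (3 stmts):
  x = 6
  c = 5 + x
  return c
Evaluate:
  b = 5  =>  b = 5
  x = b + 1  =>  x = 6
  v = b  =>  v = 5
  c = b + x  =>  c = 11
  y = c * 6  =>  y = 66
  t = x  =>  t = 6
  u = 9 - 0  =>  u = 9
  return c = 11

Answer: 11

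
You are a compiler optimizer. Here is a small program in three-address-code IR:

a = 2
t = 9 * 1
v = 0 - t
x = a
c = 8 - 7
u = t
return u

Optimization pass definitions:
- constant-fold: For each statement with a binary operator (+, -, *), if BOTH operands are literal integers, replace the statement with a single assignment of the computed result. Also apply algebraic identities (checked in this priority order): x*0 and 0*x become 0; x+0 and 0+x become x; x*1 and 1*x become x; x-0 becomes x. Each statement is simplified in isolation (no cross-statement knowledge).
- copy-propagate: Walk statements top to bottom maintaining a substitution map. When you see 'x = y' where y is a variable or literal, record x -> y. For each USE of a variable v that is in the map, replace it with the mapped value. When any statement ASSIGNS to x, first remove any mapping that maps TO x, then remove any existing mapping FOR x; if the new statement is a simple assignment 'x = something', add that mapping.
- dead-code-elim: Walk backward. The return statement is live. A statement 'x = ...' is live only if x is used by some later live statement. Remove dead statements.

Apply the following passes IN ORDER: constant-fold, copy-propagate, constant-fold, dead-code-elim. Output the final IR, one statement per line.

Answer: return 9

Derivation:
Initial IR:
  a = 2
  t = 9 * 1
  v = 0 - t
  x = a
  c = 8 - 7
  u = t
  return u
After constant-fold (7 stmts):
  a = 2
  t = 9
  v = 0 - t
  x = a
  c = 1
  u = t
  return u
After copy-propagate (7 stmts):
  a = 2
  t = 9
  v = 0 - 9
  x = 2
  c = 1
  u = 9
  return 9
After constant-fold (7 stmts):
  a = 2
  t = 9
  v = -9
  x = 2
  c = 1
  u = 9
  return 9
After dead-code-elim (1 stmts):
  return 9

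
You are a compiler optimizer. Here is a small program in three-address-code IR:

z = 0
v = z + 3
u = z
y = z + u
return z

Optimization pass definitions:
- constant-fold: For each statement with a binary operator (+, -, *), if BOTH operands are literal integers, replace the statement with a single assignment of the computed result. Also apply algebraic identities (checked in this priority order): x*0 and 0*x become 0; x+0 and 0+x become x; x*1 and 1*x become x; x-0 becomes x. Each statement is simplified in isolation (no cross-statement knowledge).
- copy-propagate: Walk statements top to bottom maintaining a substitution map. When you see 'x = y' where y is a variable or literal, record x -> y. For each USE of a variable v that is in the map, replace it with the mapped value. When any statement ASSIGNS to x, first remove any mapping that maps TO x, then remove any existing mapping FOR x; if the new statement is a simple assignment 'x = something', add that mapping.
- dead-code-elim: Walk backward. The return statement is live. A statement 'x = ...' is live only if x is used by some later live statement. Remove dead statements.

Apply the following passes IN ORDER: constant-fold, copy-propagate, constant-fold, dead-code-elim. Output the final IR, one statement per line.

Answer: return 0

Derivation:
Initial IR:
  z = 0
  v = z + 3
  u = z
  y = z + u
  return z
After constant-fold (5 stmts):
  z = 0
  v = z + 3
  u = z
  y = z + u
  return z
After copy-propagate (5 stmts):
  z = 0
  v = 0 + 3
  u = 0
  y = 0 + 0
  return 0
After constant-fold (5 stmts):
  z = 0
  v = 3
  u = 0
  y = 0
  return 0
After dead-code-elim (1 stmts):
  return 0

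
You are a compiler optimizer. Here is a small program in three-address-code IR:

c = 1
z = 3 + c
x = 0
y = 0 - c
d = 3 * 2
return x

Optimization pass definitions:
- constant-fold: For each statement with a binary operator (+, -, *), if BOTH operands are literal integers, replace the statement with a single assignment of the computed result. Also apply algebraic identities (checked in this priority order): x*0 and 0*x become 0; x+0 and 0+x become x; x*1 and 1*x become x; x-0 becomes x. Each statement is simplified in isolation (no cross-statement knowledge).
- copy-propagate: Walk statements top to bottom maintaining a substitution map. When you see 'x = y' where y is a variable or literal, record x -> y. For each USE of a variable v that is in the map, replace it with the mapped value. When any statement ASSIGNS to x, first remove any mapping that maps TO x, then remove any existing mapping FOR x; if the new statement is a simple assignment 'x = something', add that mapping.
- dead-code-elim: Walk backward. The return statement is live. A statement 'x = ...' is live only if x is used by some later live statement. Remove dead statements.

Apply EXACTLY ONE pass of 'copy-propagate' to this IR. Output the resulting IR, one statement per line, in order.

Answer: c = 1
z = 3 + 1
x = 0
y = 0 - 1
d = 3 * 2
return 0

Derivation:
Applying copy-propagate statement-by-statement:
  [1] c = 1  (unchanged)
  [2] z = 3 + c  -> z = 3 + 1
  [3] x = 0  (unchanged)
  [4] y = 0 - c  -> y = 0 - 1
  [5] d = 3 * 2  (unchanged)
  [6] return x  -> return 0
Result (6 stmts):
  c = 1
  z = 3 + 1
  x = 0
  y = 0 - 1
  d = 3 * 2
  return 0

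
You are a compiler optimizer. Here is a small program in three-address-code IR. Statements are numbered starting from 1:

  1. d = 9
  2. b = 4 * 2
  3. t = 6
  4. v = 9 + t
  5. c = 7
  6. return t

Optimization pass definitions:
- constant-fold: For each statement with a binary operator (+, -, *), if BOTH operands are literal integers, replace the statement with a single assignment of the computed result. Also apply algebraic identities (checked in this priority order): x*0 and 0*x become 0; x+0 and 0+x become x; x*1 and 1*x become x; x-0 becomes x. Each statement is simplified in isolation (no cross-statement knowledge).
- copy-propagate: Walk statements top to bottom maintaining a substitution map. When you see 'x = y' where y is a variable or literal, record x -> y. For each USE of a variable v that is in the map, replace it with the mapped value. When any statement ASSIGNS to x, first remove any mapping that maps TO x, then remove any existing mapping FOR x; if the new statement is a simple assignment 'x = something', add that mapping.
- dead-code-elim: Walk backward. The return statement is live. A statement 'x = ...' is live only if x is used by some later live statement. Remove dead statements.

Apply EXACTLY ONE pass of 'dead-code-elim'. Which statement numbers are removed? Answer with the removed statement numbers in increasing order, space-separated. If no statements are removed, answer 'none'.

Backward liveness scan:
Stmt 1 'd = 9': DEAD (d not in live set [])
Stmt 2 'b = 4 * 2': DEAD (b not in live set [])
Stmt 3 't = 6': KEEP (t is live); live-in = []
Stmt 4 'v = 9 + t': DEAD (v not in live set ['t'])
Stmt 5 'c = 7': DEAD (c not in live set ['t'])
Stmt 6 'return t': KEEP (return); live-in = ['t']
Removed statement numbers: [1, 2, 4, 5]
Surviving IR:
  t = 6
  return t

Answer: 1 2 4 5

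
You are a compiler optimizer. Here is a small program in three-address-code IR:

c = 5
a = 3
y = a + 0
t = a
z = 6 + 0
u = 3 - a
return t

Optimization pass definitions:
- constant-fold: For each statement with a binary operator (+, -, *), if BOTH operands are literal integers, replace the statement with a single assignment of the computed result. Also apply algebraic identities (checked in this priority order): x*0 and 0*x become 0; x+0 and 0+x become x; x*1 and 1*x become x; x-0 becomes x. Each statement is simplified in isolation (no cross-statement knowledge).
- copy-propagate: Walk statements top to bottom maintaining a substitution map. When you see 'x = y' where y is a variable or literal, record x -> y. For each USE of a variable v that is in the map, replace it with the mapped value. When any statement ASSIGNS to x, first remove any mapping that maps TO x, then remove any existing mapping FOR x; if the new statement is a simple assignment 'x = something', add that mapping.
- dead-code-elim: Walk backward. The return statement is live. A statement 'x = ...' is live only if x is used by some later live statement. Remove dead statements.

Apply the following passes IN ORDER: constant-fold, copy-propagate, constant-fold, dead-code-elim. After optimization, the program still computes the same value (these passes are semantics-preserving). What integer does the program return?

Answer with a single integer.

Initial IR:
  c = 5
  a = 3
  y = a + 0
  t = a
  z = 6 + 0
  u = 3 - a
  return t
After constant-fold (7 stmts):
  c = 5
  a = 3
  y = a
  t = a
  z = 6
  u = 3 - a
  return t
After copy-propagate (7 stmts):
  c = 5
  a = 3
  y = 3
  t = 3
  z = 6
  u = 3 - 3
  return 3
After constant-fold (7 stmts):
  c = 5
  a = 3
  y = 3
  t = 3
  z = 6
  u = 0
  return 3
After dead-code-elim (1 stmts):
  return 3
Evaluate:
  c = 5  =>  c = 5
  a = 3  =>  a = 3
  y = a + 0  =>  y = 3
  t = a  =>  t = 3
  z = 6 + 0  =>  z = 6
  u = 3 - a  =>  u = 0
  return t = 3

Answer: 3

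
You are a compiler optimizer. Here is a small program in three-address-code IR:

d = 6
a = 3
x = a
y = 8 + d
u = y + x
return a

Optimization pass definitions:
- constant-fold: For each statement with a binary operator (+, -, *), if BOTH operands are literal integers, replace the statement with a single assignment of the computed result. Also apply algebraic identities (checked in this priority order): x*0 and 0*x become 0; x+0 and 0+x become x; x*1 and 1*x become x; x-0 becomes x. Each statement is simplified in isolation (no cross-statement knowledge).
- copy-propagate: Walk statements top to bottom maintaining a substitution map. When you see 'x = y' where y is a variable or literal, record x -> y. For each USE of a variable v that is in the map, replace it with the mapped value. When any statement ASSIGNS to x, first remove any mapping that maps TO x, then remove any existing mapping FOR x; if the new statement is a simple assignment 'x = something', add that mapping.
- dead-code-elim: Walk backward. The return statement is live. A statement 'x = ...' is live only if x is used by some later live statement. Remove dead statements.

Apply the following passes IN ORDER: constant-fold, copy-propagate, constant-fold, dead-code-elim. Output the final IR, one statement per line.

Initial IR:
  d = 6
  a = 3
  x = a
  y = 8 + d
  u = y + x
  return a
After constant-fold (6 stmts):
  d = 6
  a = 3
  x = a
  y = 8 + d
  u = y + x
  return a
After copy-propagate (6 stmts):
  d = 6
  a = 3
  x = 3
  y = 8 + 6
  u = y + 3
  return 3
After constant-fold (6 stmts):
  d = 6
  a = 3
  x = 3
  y = 14
  u = y + 3
  return 3
After dead-code-elim (1 stmts):
  return 3

Answer: return 3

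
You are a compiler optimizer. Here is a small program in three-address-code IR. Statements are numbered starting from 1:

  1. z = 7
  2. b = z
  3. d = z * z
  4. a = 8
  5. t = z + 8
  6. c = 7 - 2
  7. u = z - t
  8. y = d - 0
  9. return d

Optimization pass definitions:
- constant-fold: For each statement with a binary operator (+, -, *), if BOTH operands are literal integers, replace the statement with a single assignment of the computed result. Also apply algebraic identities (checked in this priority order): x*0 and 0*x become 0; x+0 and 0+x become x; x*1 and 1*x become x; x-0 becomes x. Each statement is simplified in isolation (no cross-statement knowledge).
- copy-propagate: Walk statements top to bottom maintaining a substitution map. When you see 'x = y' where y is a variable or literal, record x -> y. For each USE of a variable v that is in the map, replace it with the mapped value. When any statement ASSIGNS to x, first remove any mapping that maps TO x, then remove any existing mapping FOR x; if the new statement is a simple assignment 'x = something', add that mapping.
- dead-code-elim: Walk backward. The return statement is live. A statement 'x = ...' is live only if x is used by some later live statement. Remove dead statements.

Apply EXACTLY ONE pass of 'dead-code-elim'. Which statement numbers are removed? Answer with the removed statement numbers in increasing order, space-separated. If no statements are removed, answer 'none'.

Backward liveness scan:
Stmt 1 'z = 7': KEEP (z is live); live-in = []
Stmt 2 'b = z': DEAD (b not in live set ['z'])
Stmt 3 'd = z * z': KEEP (d is live); live-in = ['z']
Stmt 4 'a = 8': DEAD (a not in live set ['d'])
Stmt 5 't = z + 8': DEAD (t not in live set ['d'])
Stmt 6 'c = 7 - 2': DEAD (c not in live set ['d'])
Stmt 7 'u = z - t': DEAD (u not in live set ['d'])
Stmt 8 'y = d - 0': DEAD (y not in live set ['d'])
Stmt 9 'return d': KEEP (return); live-in = ['d']
Removed statement numbers: [2, 4, 5, 6, 7, 8]
Surviving IR:
  z = 7
  d = z * z
  return d

Answer: 2 4 5 6 7 8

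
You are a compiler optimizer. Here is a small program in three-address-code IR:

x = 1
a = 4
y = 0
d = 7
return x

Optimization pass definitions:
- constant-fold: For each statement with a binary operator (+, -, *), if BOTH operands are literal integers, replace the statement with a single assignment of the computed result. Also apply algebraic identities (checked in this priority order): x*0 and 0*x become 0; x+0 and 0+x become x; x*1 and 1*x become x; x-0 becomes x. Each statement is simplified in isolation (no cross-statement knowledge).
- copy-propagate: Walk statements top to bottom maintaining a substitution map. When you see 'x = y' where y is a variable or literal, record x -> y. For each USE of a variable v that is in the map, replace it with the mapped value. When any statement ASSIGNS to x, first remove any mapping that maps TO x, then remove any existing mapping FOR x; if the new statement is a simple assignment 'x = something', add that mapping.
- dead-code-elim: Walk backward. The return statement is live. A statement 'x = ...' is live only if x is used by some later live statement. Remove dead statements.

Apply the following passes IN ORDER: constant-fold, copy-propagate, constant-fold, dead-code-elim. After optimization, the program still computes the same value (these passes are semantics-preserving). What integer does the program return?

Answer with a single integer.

Answer: 1

Derivation:
Initial IR:
  x = 1
  a = 4
  y = 0
  d = 7
  return x
After constant-fold (5 stmts):
  x = 1
  a = 4
  y = 0
  d = 7
  return x
After copy-propagate (5 stmts):
  x = 1
  a = 4
  y = 0
  d = 7
  return 1
After constant-fold (5 stmts):
  x = 1
  a = 4
  y = 0
  d = 7
  return 1
After dead-code-elim (1 stmts):
  return 1
Evaluate:
  x = 1  =>  x = 1
  a = 4  =>  a = 4
  y = 0  =>  y = 0
  d = 7  =>  d = 7
  return x = 1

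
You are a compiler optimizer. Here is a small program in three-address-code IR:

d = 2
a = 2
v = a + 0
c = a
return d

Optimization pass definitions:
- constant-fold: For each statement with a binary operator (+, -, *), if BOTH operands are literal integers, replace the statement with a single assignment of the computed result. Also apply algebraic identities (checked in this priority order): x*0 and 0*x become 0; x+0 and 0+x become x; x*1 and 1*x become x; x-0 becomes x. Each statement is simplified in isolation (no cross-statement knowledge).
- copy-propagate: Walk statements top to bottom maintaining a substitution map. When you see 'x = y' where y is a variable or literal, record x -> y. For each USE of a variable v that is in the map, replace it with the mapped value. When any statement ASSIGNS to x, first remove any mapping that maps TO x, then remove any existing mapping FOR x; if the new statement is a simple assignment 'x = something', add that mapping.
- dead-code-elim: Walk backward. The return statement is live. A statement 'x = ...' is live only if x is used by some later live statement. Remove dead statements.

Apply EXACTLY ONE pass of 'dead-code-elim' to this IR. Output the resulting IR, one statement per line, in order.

Applying dead-code-elim statement-by-statement:
  [5] return d  -> KEEP (return); live=['d']
  [4] c = a  -> DEAD (c not live)
  [3] v = a + 0  -> DEAD (v not live)
  [2] a = 2  -> DEAD (a not live)
  [1] d = 2  -> KEEP; live=[]
Result (2 stmts):
  d = 2
  return d

Answer: d = 2
return d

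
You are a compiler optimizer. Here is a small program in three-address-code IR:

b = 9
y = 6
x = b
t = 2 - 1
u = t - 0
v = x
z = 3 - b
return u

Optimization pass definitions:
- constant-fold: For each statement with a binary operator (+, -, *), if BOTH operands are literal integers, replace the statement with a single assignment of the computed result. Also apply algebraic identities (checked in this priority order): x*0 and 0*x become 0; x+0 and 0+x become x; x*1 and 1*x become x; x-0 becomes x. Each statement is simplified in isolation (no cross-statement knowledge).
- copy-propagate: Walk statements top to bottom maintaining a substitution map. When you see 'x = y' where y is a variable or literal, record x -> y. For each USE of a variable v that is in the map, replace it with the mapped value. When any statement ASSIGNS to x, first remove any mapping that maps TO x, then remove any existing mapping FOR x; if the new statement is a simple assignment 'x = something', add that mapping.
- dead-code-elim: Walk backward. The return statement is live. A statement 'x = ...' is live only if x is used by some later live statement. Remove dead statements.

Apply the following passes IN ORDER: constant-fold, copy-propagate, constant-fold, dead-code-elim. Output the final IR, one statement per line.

Initial IR:
  b = 9
  y = 6
  x = b
  t = 2 - 1
  u = t - 0
  v = x
  z = 3 - b
  return u
After constant-fold (8 stmts):
  b = 9
  y = 6
  x = b
  t = 1
  u = t
  v = x
  z = 3 - b
  return u
After copy-propagate (8 stmts):
  b = 9
  y = 6
  x = 9
  t = 1
  u = 1
  v = 9
  z = 3 - 9
  return 1
After constant-fold (8 stmts):
  b = 9
  y = 6
  x = 9
  t = 1
  u = 1
  v = 9
  z = -6
  return 1
After dead-code-elim (1 stmts):
  return 1

Answer: return 1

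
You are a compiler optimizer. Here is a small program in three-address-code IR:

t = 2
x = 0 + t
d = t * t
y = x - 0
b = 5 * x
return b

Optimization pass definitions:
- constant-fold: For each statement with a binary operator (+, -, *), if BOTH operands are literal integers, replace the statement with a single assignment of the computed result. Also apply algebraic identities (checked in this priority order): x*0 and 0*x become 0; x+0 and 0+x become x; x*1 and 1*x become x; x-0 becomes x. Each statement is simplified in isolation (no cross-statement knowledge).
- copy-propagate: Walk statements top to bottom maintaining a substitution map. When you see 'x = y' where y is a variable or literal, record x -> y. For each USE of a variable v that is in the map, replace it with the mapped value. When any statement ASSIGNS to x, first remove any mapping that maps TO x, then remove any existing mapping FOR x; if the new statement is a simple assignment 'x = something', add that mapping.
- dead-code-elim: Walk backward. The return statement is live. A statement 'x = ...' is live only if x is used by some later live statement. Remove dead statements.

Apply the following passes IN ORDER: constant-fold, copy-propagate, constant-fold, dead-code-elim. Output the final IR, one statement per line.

Answer: b = 10
return b

Derivation:
Initial IR:
  t = 2
  x = 0 + t
  d = t * t
  y = x - 0
  b = 5 * x
  return b
After constant-fold (6 stmts):
  t = 2
  x = t
  d = t * t
  y = x
  b = 5 * x
  return b
After copy-propagate (6 stmts):
  t = 2
  x = 2
  d = 2 * 2
  y = 2
  b = 5 * 2
  return b
After constant-fold (6 stmts):
  t = 2
  x = 2
  d = 4
  y = 2
  b = 10
  return b
After dead-code-elim (2 stmts):
  b = 10
  return b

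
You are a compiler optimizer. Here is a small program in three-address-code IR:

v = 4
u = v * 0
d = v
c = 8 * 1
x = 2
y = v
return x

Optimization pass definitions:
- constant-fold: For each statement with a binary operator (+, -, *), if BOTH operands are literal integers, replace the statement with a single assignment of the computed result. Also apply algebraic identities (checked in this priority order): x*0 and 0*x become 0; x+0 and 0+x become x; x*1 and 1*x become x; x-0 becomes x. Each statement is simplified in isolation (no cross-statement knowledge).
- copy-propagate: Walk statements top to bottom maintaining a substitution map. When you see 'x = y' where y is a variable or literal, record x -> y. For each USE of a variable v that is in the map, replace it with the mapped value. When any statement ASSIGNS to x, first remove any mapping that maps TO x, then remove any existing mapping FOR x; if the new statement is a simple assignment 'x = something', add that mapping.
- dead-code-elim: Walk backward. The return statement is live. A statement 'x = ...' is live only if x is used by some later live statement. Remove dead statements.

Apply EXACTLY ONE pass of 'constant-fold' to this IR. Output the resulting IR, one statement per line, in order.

Answer: v = 4
u = 0
d = v
c = 8
x = 2
y = v
return x

Derivation:
Applying constant-fold statement-by-statement:
  [1] v = 4  (unchanged)
  [2] u = v * 0  -> u = 0
  [3] d = v  (unchanged)
  [4] c = 8 * 1  -> c = 8
  [5] x = 2  (unchanged)
  [6] y = v  (unchanged)
  [7] return x  (unchanged)
Result (7 stmts):
  v = 4
  u = 0
  d = v
  c = 8
  x = 2
  y = v
  return x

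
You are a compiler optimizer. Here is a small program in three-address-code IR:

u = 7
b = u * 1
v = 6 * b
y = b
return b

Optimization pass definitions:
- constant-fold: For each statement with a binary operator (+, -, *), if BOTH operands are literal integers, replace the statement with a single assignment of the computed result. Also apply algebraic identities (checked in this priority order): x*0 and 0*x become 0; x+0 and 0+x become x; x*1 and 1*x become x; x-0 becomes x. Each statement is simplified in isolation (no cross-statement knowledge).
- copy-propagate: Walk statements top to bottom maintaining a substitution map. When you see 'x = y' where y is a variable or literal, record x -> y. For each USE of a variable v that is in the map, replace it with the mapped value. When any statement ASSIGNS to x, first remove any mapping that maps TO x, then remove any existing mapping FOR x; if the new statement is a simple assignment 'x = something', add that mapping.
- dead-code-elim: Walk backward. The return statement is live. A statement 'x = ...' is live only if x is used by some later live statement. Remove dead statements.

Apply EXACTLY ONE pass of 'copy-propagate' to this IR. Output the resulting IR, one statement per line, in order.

Applying copy-propagate statement-by-statement:
  [1] u = 7  (unchanged)
  [2] b = u * 1  -> b = 7 * 1
  [3] v = 6 * b  (unchanged)
  [4] y = b  (unchanged)
  [5] return b  (unchanged)
Result (5 stmts):
  u = 7
  b = 7 * 1
  v = 6 * b
  y = b
  return b

Answer: u = 7
b = 7 * 1
v = 6 * b
y = b
return b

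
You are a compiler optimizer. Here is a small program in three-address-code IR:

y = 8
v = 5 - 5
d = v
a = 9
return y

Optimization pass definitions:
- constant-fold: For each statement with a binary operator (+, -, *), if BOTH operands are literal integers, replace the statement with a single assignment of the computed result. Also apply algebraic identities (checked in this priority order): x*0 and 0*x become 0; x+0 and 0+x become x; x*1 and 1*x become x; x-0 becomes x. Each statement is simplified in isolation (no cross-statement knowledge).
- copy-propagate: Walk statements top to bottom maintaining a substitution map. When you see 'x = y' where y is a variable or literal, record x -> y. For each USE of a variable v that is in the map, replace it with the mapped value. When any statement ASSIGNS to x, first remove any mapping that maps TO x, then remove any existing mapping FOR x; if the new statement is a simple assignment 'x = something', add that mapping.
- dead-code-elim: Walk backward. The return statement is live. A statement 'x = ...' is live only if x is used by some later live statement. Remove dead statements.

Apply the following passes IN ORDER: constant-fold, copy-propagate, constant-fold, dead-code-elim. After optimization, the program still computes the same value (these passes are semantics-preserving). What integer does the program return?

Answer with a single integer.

Answer: 8

Derivation:
Initial IR:
  y = 8
  v = 5 - 5
  d = v
  a = 9
  return y
After constant-fold (5 stmts):
  y = 8
  v = 0
  d = v
  a = 9
  return y
After copy-propagate (5 stmts):
  y = 8
  v = 0
  d = 0
  a = 9
  return 8
After constant-fold (5 stmts):
  y = 8
  v = 0
  d = 0
  a = 9
  return 8
After dead-code-elim (1 stmts):
  return 8
Evaluate:
  y = 8  =>  y = 8
  v = 5 - 5  =>  v = 0
  d = v  =>  d = 0
  a = 9  =>  a = 9
  return y = 8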